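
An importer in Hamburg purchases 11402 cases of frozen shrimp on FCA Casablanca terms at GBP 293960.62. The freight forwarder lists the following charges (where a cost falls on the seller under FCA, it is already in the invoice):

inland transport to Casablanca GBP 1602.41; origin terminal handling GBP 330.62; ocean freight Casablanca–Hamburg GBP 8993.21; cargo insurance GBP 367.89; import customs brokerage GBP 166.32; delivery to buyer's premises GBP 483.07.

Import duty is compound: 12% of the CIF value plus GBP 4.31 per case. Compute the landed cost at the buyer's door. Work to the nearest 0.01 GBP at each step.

FCA: the seller delivers export-cleared goods to the carrier; the buyer bears costs from that point.
Already in the invoice (seller's account under FCA): inland to port — exclude.
CIF value = FCA price + origin terminal + freight + insurance = 293960.62 + 330.62 + 8993.21 + 367.89 = 303652.34
Ad valorem component: 303652.34 × 12% = 36438.28
Specific component: 11402 × 4.31 = 49142.62
Import duty = 36438.28 + 49142.62 = 85580.90
Buyer bears: origin terminal 330.62 + freight 8993.21 + insurance 367.89 + brokerage 166.32 + delivery 483.07 + duty 85580.90 = 95922.01
Landed cost = invoice 293960.62 + 95922.01 = 389882.63

Total landed cost: GBP 389882.63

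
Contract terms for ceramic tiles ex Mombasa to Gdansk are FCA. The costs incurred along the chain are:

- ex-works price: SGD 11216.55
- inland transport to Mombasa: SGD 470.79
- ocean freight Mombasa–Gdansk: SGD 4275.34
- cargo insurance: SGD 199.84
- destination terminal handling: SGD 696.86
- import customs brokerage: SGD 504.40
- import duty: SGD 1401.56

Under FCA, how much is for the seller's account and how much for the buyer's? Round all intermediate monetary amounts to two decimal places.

Seller: SGD 11687.34; buyer: SGD 7078.00

FCA: the seller delivers export-cleared goods to the carrier; the buyer bears costs from that point.
Seller's account: goods 11216.55 + inland to port 470.79 = 11687.34
Buyer's account: freight 4275.34 + insurance 199.84 + destination terminal 696.86 + brokerage 504.40 + duty 1401.56 = 7078.00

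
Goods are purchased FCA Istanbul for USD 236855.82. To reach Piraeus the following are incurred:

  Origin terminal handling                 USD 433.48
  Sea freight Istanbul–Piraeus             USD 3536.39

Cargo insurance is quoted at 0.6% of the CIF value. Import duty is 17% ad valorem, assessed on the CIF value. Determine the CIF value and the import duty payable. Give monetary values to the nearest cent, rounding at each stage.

CIF value: USD 242279.37; import duty: USD 41187.49

Let C be the CIF value. C = FCA price + pre-shipment costs + freight + 0.6% × C
C − 0.6% × C = 236855.82 + 433.48 + 3536.39
0.994 × C = 240825.69
C = 240825.69 / 0.994 = 242279.37
Insurance premium = 0.6% × 242279.37 = 1453.68
Import duty = 242279.37 × 17% = 41187.49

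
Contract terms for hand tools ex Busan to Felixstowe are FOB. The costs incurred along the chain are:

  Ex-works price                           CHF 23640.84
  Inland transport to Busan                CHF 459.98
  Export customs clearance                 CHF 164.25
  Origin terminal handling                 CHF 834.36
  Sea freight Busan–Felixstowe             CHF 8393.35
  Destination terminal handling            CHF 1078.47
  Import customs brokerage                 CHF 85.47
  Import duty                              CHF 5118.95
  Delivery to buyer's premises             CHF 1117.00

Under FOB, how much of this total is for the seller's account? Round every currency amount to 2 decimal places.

Seller's account: CHF 25099.43

FOB: the seller bears costs until goods are on board at the origin port; the buyer bears freight, insurance and all costs thereafter.
Seller's account: goods 23640.84 + inland to port 459.98 + export clearance 164.25 + origin terminal 834.36 = 25099.43
Buyer's account: freight 8393.35 + destination terminal 1078.47 + brokerage 85.47 + duty 5118.95 + delivery 1117.00 = 15793.24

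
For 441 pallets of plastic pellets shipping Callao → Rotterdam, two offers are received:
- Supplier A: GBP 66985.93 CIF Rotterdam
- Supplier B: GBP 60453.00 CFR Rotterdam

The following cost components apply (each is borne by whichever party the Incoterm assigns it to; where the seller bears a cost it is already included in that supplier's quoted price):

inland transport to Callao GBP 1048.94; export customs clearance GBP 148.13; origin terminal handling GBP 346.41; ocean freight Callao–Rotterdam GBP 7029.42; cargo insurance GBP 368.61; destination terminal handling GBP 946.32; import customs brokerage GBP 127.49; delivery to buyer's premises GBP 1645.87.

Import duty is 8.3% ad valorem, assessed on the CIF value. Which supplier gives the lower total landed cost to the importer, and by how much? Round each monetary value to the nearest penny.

Supplier A (CIF):
The CIF price already equals the CIF value: 66985.93
Import duty = 66985.93 × 8.3% = 5559.83
Buyer bears (A): 946.32 + 127.49 + 1645.87 = 2719.68
Landed cost (A) = invoice 66985.93 + 2719.68 + duty 5559.83 = 75265.44
Supplier B (CFR):
CIF value = CFR price + insurance = 60453.00 + 368.61 = 60821.61
Import duty = 60821.61 × 8.3% = 5048.19
Buyer bears (B): 368.61 + 946.32 + 127.49 + 1645.87 = 3088.29
Landed cost (B) = invoice 60453.00 + 3088.29 + duty 5048.19 = 68589.48
Difference = |75265.44 − 68589.48| = 6675.96

Supplier B is cheaper by GBP 6675.96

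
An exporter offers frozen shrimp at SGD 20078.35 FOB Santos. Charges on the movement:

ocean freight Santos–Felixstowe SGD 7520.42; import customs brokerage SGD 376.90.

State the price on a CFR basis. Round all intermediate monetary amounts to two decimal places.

Not relevant to the conversion: brokerage — on the buyer under both terms; not part of either seller's price.
From FOB to CFR, the seller additionally bears: freight.
CFR price = 20078.35 + 7520.42 = 27598.77

CFR price: SGD 27598.77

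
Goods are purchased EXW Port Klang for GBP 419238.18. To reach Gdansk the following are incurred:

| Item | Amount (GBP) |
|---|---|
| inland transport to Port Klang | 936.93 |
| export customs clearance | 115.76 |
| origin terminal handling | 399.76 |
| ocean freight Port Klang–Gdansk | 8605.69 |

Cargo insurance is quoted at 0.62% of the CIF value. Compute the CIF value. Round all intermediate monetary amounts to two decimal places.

CIF value: GBP 431974.56

Let C be the CIF value. C = EXW price + pre-shipment costs + freight + 0.62% × C
C − 0.62% × C = 419238.18 + 936.93 + 115.76 + 399.76 + 8605.69
0.9938 × C = 429296.32
C = 429296.32 / 0.9938 = 431974.56
Insurance premium = 0.62% × 431974.56 = 2678.24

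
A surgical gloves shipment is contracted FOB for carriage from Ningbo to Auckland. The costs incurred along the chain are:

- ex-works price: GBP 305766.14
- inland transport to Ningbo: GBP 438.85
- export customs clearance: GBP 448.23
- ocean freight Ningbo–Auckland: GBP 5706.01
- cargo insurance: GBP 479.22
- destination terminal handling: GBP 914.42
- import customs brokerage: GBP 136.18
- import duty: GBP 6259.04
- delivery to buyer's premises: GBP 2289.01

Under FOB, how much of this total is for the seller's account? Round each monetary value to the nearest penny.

FOB: the seller bears costs until goods are on board at the origin port; the buyer bears freight, insurance and all costs thereafter.
Seller's account: goods 305766.14 + inland to port 438.85 + export clearance 448.23 = 306653.22
Buyer's account: freight 5706.01 + insurance 479.22 + destination terminal 914.42 + brokerage 136.18 + duty 6259.04 + delivery 2289.01 = 15783.88

Seller's account: GBP 306653.22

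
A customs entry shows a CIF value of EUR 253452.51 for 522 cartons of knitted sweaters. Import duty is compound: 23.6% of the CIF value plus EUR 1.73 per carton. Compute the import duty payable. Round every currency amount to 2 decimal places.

Import duty: EUR 60717.85

Ad valorem component: 253452.51 × 23.6% = 59814.79
Specific component: 522 × 1.73 = 903.06
Import duty = 59814.79 + 903.06 = 60717.85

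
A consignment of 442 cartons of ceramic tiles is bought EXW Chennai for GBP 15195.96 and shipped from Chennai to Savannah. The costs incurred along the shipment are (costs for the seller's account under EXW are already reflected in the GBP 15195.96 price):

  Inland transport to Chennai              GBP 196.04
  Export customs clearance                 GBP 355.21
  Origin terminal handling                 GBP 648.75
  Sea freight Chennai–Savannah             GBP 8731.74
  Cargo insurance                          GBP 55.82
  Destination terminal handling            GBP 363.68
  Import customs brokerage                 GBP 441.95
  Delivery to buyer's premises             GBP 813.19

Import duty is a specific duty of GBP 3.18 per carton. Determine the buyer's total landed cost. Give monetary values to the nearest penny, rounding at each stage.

EXW: the seller makes goods available at their premises; the buyer bears all onward costs.
CIF value = EXW price + inland to port + export clearance + origin terminal + freight + insurance = 15195.96 + 196.04 + 355.21 + 648.75 + 8731.74 + 55.82 = 25183.52
Import duty = 442 × 3.18 = 1405.56
Buyer bears: inland to port 196.04 + export clearance 355.21 + origin terminal 648.75 + freight 8731.74 + insurance 55.82 + destination terminal 363.68 + brokerage 441.95 + delivery 813.19 + duty 1405.56 = 13011.94
Landed cost = invoice 15195.96 + 13011.94 = 28207.90

Total landed cost: GBP 28207.90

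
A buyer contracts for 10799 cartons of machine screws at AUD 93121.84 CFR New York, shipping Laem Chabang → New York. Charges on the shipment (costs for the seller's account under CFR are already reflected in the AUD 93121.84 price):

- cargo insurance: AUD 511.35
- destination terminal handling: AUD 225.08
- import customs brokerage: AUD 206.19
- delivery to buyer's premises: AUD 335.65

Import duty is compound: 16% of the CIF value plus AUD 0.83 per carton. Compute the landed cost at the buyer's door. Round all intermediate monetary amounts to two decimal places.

Total landed cost: AUD 118344.59

CFR: the seller pays costs through ocean freight to the destination port, but not insurance.
CIF value = CFR price + insurance = 93121.84 + 511.35 = 93633.19
Ad valorem component: 93633.19 × 16% = 14981.31
Specific component: 10799 × 0.83 = 8963.17
Import duty = 14981.31 + 8963.17 = 23944.48
Buyer bears: insurance 511.35 + destination terminal 225.08 + brokerage 206.19 + delivery 335.65 + duty 23944.48 = 25222.75
Landed cost = invoice 93121.84 + 25222.75 = 118344.59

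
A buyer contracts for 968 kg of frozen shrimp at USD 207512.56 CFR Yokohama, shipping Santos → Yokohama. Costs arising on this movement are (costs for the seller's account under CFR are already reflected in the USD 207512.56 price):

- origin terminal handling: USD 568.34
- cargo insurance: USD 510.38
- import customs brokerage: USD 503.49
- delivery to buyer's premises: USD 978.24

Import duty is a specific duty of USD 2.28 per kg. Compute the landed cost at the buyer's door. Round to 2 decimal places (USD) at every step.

Total landed cost: USD 211711.71

CFR: the seller pays costs through ocean freight to the destination port, but not insurance.
Already in the invoice (seller's account under CFR): origin terminal — exclude.
CIF value = CFR price + insurance = 207512.56 + 510.38 = 208022.94
Import duty = 968 × 2.28 = 2207.04
Buyer bears: insurance 510.38 + brokerage 503.49 + delivery 978.24 + duty 2207.04 = 4199.15
Landed cost = invoice 207512.56 + 4199.15 = 211711.71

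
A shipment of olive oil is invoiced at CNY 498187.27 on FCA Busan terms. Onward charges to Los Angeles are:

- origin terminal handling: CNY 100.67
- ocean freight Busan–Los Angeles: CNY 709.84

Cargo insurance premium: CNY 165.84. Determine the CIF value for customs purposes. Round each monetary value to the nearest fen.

CIF value: CNY 499163.62

CIF = FCA price + pre-shipment costs + freight + insurance
CIF = 498187.27 + 100.67 + 709.84 + 165.84 = 499163.62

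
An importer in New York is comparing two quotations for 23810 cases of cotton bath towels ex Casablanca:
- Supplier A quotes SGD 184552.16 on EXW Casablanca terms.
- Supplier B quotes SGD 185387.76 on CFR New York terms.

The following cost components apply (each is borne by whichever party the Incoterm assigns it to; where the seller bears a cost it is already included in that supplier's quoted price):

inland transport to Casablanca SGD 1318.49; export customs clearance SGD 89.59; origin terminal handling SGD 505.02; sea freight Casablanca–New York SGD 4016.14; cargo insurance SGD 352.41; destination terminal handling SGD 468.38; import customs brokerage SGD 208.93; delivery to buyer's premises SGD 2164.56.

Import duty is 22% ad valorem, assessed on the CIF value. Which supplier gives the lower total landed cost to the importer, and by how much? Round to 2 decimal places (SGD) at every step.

Supplier B is cheaper by SGD 6214.24

Supplier A (EXW):
CIF value = EXW price + inland to port + export clearance + origin terminal + freight + insurance = 184552.16 + 1318.49 + 89.59 + 505.02 + 4016.14 + 352.41 = 190833.81
Import duty = 190833.81 × 22% = 41983.44
Buyer bears (A): 1318.49 + 89.59 + 505.02 + 4016.14 + 352.41 + 468.38 + 208.93 + 2164.56 = 9123.52
Landed cost (A) = invoice 184552.16 + 9123.52 + duty 41983.44 = 235659.12
Supplier B (CFR):
CIF value = CFR price + insurance = 185387.76 + 352.41 = 185740.17
Import duty = 185740.17 × 22% = 40862.84
Buyer bears (B): 352.41 + 468.38 + 208.93 + 2164.56 = 3194.28
Landed cost (B) = invoice 185387.76 + 3194.28 + duty 40862.84 = 229444.88
Difference = |235659.12 − 229444.88| = 6214.24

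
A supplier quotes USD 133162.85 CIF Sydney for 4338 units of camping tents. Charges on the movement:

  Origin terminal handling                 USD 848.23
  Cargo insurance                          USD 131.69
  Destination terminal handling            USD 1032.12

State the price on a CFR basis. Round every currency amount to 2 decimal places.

Not relevant to the conversion: origin terminal — on the seller under both CIF and CFR; already in the CIF price and stays in the CFR price. destination terminal — on the buyer under both terms; not part of either seller's price.
From CIF to CFR, the seller no longer bears: insurance.
CFR price = 133162.85 − 131.69 = 133031.16

CFR price: USD 133031.16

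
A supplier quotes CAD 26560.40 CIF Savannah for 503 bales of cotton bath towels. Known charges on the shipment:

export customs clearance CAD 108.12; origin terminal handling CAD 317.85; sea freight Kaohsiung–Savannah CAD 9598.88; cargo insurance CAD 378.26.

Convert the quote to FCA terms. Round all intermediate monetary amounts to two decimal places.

FCA price: CAD 16265.41

Not relevant to the conversion: export clearance — on the seller under both CIF and FCA; already in the CIF price and stays in the FCA price.
From CIF to FCA, the seller no longer bears: origin terminal, freight, insurance.
FCA price = 26560.40 − 317.85 − 9598.88 − 378.26 = 16265.41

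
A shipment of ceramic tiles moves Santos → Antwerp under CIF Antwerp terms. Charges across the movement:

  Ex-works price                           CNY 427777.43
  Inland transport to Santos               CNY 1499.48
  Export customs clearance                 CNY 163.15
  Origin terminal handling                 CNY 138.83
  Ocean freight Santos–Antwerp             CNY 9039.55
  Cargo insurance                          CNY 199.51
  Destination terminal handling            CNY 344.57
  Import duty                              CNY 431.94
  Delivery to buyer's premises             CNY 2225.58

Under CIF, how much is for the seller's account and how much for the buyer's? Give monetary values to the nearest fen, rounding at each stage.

Seller: CNY 438817.95; buyer: CNY 3002.09

CIF: the seller pays costs through ocean freight and marine insurance to the destination port.
Seller's account: goods 427777.43 + inland to port 1499.48 + export clearance 163.15 + origin terminal 138.83 + freight 9039.55 + insurance 199.51 = 438817.95
Buyer's account: destination terminal 344.57 + duty 431.94 + delivery 2225.58 = 3002.09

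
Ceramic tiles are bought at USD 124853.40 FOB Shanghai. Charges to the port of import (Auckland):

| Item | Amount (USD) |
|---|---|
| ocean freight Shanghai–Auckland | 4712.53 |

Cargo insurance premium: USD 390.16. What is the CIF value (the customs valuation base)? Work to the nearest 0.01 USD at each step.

CIF value: USD 129956.09

CIF = FOB price + freight + insurance
CIF = 124853.40 + 4712.53 + 390.16 = 129956.09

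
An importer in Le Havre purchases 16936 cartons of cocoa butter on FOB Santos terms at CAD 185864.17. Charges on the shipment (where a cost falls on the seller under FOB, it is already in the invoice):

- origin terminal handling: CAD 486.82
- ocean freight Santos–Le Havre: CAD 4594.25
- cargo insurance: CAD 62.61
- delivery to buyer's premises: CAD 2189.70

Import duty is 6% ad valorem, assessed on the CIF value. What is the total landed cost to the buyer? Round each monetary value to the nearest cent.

FOB: the seller bears costs until goods are on board at the origin port; the buyer bears freight, insurance and all costs thereafter.
Already in the invoice (seller's account under FOB): origin terminal — exclude.
CIF value = FOB price + freight + insurance = 185864.17 + 4594.25 + 62.61 = 190521.03
Import duty = 190521.03 × 6% = 11431.26
Buyer bears: freight 4594.25 + insurance 62.61 + delivery 2189.70 + duty 11431.26 = 18277.82
Landed cost = invoice 185864.17 + 18277.82 = 204141.99

Total landed cost: CAD 204141.99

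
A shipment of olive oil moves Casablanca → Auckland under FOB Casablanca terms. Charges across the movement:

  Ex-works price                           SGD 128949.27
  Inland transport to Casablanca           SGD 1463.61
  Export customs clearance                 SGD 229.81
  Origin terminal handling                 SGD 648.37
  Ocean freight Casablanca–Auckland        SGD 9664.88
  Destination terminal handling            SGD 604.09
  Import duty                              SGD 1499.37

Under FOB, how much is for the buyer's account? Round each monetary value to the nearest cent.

FOB: the seller bears costs until goods are on board at the origin port; the buyer bears freight, insurance and all costs thereafter.
Seller's account: goods 128949.27 + inland to port 1463.61 + export clearance 229.81 + origin terminal 648.37 = 131291.06
Buyer's account: freight 9664.88 + destination terminal 604.09 + duty 1499.37 = 11768.34

Buyer's account: SGD 11768.34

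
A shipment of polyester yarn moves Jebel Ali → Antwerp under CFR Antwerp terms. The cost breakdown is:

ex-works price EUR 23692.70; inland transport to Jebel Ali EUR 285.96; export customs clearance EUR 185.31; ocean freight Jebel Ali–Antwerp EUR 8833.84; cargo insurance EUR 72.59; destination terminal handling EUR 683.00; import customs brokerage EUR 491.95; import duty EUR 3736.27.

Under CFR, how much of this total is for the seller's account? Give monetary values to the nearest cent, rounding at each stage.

CFR: the seller pays costs through ocean freight to the destination port, but not insurance.
Seller's account: goods 23692.70 + inland to port 285.96 + export clearance 185.31 + freight 8833.84 = 32997.81
Buyer's account: insurance 72.59 + destination terminal 683.00 + brokerage 491.95 + duty 3736.27 = 4983.81

Seller's account: EUR 32997.81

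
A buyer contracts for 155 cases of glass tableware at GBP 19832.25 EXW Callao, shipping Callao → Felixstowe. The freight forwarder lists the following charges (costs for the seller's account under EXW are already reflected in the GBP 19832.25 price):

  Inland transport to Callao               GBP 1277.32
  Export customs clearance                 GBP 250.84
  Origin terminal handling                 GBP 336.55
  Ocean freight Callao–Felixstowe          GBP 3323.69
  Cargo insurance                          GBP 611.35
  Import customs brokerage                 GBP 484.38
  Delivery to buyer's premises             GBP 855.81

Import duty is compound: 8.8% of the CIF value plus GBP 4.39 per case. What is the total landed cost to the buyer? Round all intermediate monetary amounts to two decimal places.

EXW: the seller makes goods available at their premises; the buyer bears all onward costs.
CIF value = EXW price + inland to port + export clearance + origin terminal + freight + insurance = 19832.25 + 1277.32 + 250.84 + 336.55 + 3323.69 + 611.35 = 25632.00
Ad valorem component: 25632.00 × 8.8% = 2255.62
Specific component: 155 × 4.39 = 680.45
Import duty = 2255.62 + 680.45 = 2936.07
Buyer bears: inland to port 1277.32 + export clearance 250.84 + origin terminal 336.55 + freight 3323.69 + insurance 611.35 + brokerage 484.38 + delivery 855.81 + duty 2936.07 = 10076.01
Landed cost = invoice 19832.25 + 10076.01 = 29908.26

Total landed cost: GBP 29908.26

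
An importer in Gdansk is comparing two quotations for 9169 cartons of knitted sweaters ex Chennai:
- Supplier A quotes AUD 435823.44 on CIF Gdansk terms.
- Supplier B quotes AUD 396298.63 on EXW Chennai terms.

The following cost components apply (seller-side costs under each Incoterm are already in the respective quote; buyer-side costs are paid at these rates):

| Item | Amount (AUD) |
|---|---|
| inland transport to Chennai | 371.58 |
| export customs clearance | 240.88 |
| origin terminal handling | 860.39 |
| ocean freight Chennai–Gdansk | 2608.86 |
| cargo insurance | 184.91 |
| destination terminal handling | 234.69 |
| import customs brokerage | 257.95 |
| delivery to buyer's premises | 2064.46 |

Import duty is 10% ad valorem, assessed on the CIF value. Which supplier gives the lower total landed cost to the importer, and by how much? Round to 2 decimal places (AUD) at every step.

Supplier A (CIF):
The CIF price already equals the CIF value: 435823.44
Import duty = 435823.44 × 10% = 43582.34
Buyer bears (A): 234.69 + 257.95 + 2064.46 = 2557.10
Landed cost (A) = invoice 435823.44 + 2557.10 + duty 43582.34 = 481962.88
Supplier B (EXW):
CIF value = EXW price + inland to port + export clearance + origin terminal + freight + insurance = 396298.63 + 371.58 + 240.88 + 860.39 + 2608.86 + 184.91 = 400565.25
Import duty = 400565.25 × 10% = 40056.53
Buyer bears (B): 371.58 + 240.88 + 860.39 + 2608.86 + 184.91 + 234.69 + 257.95 + 2064.46 = 6823.72
Landed cost (B) = invoice 396298.63 + 6823.72 + duty 40056.53 = 443178.88
Difference = |481962.88 − 443178.88| = 38784.00

Supplier B is cheaper by AUD 38784.00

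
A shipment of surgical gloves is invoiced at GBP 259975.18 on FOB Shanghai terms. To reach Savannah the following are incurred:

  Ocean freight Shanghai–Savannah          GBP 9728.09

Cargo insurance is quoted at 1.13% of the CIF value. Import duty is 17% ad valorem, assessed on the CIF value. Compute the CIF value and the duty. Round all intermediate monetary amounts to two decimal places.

CIF value: GBP 272785.75; import duty: GBP 46373.58

Let C be the CIF value. C = FOB price + freight + 1.13% × C
C − 1.13% × C = 259975.18 + 9728.09
0.9887 × C = 269703.27
C = 269703.27 / 0.9887 = 272785.75
Insurance premium = 1.13% × 272785.75 = 3082.48
Import duty = 272785.75 × 17% = 46373.58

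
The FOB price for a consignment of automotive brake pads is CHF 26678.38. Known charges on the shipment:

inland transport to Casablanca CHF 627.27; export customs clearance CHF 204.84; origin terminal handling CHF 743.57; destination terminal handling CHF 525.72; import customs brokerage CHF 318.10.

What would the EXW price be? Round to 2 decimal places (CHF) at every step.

EXW price: CHF 25102.70

Not relevant to the conversion: brokerage, destination terminal — on the buyer under both terms; not part of either seller's price.
From FOB to EXW, the seller no longer bears: inland to port, export clearance, origin terminal.
EXW price = 26678.38 − 627.27 − 204.84 − 743.57 = 25102.70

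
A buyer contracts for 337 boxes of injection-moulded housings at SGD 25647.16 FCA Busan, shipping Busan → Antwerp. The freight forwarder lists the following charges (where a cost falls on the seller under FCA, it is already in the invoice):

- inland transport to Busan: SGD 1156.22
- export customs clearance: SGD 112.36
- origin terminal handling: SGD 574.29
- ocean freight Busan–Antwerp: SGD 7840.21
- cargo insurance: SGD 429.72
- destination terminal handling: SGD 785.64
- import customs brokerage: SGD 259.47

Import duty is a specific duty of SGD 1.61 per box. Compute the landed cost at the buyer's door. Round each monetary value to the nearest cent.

FCA: the seller delivers export-cleared goods to the carrier; the buyer bears costs from that point.
Already in the invoice (seller's account under FCA): inland to port, export clearance — exclude.
CIF value = FCA price + origin terminal + freight + insurance = 25647.16 + 574.29 + 7840.21 + 429.72 = 34491.38
Import duty = 337 × 1.61 = 542.57
Buyer bears: origin terminal 574.29 + freight 7840.21 + insurance 429.72 + destination terminal 785.64 + brokerage 259.47 + duty 542.57 = 10431.90
Landed cost = invoice 25647.16 + 10431.90 = 36079.06

Total landed cost: SGD 36079.06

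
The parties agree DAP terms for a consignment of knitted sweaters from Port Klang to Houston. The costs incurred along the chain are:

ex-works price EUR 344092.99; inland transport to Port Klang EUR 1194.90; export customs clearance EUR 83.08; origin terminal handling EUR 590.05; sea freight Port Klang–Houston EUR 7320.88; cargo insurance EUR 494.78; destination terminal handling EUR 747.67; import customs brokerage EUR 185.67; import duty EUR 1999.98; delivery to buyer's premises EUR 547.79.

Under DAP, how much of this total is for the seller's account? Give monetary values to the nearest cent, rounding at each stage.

DAP: the seller bears all costs to the named destination except import duty and clearance.
Seller's account: goods 344092.99 + inland to port 1194.90 + export clearance 83.08 + origin terminal 590.05 + freight 7320.88 + insurance 494.78 + destination terminal 747.67 + delivery 547.79 = 355072.14
Buyer's account: brokerage 185.67 + duty 1999.98 = 2185.65

Seller's account: EUR 355072.14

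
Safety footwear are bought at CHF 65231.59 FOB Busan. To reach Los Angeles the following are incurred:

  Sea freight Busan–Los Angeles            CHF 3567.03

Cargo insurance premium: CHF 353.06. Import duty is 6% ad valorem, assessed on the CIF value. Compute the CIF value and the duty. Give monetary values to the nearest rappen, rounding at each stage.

CIF = FOB price + freight + insurance
CIF = 65231.59 + 3567.03 + 353.06 = 69151.68
Import duty = 69151.68 × 6% = 4149.10

CIF value: CHF 69151.68; import duty: CHF 4149.10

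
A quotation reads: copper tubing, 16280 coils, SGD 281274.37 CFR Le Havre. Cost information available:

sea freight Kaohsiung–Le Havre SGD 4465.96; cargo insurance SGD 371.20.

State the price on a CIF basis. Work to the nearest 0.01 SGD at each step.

CIF price: SGD 281645.57

Not relevant to the conversion: freight — on the seller under both CFR and CIF; already in the CFR price and stays in the CIF price.
From CFR to CIF, the seller additionally bears: insurance.
CIF price = 281274.37 + 371.20 = 281645.57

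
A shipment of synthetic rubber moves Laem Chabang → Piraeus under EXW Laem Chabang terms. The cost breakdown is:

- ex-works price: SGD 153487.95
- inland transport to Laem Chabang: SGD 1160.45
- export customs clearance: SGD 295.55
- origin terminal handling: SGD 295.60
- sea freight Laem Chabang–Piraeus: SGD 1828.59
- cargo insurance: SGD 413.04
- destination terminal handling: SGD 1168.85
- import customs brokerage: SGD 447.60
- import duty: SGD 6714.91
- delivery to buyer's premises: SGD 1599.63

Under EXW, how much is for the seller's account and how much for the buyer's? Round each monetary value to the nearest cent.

Seller: SGD 153487.95; buyer: SGD 13924.22

EXW: the seller makes goods available at their premises; the buyer bears all onward costs.
Seller's account: goods 153487.95 = 153487.95
Buyer's account: inland to port 1160.45 + export clearance 295.55 + origin terminal 295.60 + freight 1828.59 + insurance 413.04 + destination terminal 1168.85 + brokerage 447.60 + duty 6714.91 + delivery 1599.63 = 13924.22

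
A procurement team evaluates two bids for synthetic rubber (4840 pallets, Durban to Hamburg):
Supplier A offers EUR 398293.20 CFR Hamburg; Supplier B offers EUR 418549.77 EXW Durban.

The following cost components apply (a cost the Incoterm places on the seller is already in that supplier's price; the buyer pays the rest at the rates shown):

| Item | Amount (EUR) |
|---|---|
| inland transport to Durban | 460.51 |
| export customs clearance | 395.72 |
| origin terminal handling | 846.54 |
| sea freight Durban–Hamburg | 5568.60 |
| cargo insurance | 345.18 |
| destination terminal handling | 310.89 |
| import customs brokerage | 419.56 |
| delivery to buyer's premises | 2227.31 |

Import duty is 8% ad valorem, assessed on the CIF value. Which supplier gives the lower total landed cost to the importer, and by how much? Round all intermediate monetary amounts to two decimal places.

Supplier A is cheaper by EUR 29730.18

Supplier A (CFR):
CIF value = CFR price + insurance = 398293.20 + 345.18 = 398638.38
Import duty = 398638.38 × 8% = 31891.07
Buyer bears (A): 345.18 + 310.89 + 419.56 + 2227.31 = 3302.94
Landed cost (A) = invoice 398293.20 + 3302.94 + duty 31891.07 = 433487.21
Supplier B (EXW):
CIF value = EXW price + inland to port + export clearance + origin terminal + freight + insurance = 418549.77 + 460.51 + 395.72 + 846.54 + 5568.60 + 345.18 = 426166.32
Import duty = 426166.32 × 8% = 34093.31
Buyer bears (B): 460.51 + 395.72 + 846.54 + 5568.60 + 345.18 + 310.89 + 419.56 + 2227.31 = 10574.31
Landed cost (B) = invoice 418549.77 + 10574.31 + duty 34093.31 = 463217.39
Difference = |433487.21 − 463217.39| = 29730.18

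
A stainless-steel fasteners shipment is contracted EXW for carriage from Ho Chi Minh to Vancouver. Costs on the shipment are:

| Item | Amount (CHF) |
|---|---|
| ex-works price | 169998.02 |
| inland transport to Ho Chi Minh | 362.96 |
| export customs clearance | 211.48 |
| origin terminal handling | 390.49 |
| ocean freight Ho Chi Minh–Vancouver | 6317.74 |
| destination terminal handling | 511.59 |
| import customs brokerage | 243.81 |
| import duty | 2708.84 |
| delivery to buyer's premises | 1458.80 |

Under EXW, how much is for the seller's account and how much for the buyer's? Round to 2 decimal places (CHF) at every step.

Seller: CHF 169998.02; buyer: CHF 12205.71

EXW: the seller makes goods available at their premises; the buyer bears all onward costs.
Seller's account: goods 169998.02 = 169998.02
Buyer's account: inland to port 362.96 + export clearance 211.48 + origin terminal 390.49 + freight 6317.74 + destination terminal 511.59 + brokerage 243.81 + duty 2708.84 + delivery 1458.80 = 12205.71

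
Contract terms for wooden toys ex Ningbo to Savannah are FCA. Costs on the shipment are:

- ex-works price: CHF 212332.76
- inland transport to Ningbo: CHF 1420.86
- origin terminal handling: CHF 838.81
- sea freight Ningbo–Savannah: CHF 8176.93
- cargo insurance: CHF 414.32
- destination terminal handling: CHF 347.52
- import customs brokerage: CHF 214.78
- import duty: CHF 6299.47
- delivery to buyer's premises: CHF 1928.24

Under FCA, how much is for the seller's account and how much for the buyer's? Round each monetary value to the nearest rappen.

Seller: CHF 213753.62; buyer: CHF 18220.07

FCA: the seller delivers export-cleared goods to the carrier; the buyer bears costs from that point.
Seller's account: goods 212332.76 + inland to port 1420.86 = 213753.62
Buyer's account: origin terminal 838.81 + freight 8176.93 + insurance 414.32 + destination terminal 347.52 + brokerage 214.78 + duty 6299.47 + delivery 1928.24 = 18220.07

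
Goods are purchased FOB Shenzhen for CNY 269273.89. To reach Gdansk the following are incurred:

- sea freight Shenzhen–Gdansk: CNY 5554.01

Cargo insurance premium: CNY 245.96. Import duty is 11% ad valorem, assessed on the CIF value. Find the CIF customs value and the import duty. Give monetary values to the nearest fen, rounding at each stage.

CIF = FOB price + freight + insurance
CIF = 269273.89 + 5554.01 + 245.96 = 275073.86
Import duty = 275073.86 × 11% = 30258.12

CIF value: CNY 275073.86; import duty: CNY 30258.12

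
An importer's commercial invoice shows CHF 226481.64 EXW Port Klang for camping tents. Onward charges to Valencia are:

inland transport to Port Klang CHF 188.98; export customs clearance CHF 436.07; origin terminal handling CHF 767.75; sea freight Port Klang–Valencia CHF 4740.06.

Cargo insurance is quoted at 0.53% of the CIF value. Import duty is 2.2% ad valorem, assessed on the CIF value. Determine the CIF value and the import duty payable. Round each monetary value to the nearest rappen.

Let C be the CIF value. C = EXW price + pre-shipment costs + freight + 0.53% × C
C − 0.53% × C = 226481.64 + 188.98 + 436.07 + 767.75 + 4740.06
0.9947 × C = 232614.50
C = 232614.50 / 0.9947 = 233853.93
Insurance premium = 0.53% × 233853.93 = 1239.43
Import duty = 233853.93 × 2.2% = 5144.79

CIF value: CHF 233853.93; import duty: CHF 5144.79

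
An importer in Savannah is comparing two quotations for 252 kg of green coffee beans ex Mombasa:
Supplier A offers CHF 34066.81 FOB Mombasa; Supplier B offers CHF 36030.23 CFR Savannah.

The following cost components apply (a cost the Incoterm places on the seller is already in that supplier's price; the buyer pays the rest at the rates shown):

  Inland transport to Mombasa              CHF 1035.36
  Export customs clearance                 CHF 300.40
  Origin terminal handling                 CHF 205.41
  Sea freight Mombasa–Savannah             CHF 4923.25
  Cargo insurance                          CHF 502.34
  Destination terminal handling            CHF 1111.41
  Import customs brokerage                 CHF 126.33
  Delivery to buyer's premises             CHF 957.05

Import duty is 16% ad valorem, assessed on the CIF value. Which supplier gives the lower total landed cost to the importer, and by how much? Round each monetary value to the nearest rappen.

Supplier B is cheaper by CHF 3433.40

Supplier A (FOB):
CIF value = FOB price + freight + insurance = 34066.81 + 4923.25 + 502.34 = 39492.40
Import duty = 39492.40 × 16% = 6318.78
Buyer bears (A): 4923.25 + 502.34 + 1111.41 + 126.33 + 957.05 = 7620.38
Landed cost (A) = invoice 34066.81 + 7620.38 + duty 6318.78 = 48005.97
Supplier B (CFR):
CIF value = CFR price + insurance = 36030.23 + 502.34 = 36532.57
Import duty = 36532.57 × 16% = 5845.21
Buyer bears (B): 502.34 + 1111.41 + 126.33 + 957.05 = 2697.13
Landed cost (B) = invoice 36030.23 + 2697.13 + duty 5845.21 = 44572.57
Difference = |48005.97 − 44572.57| = 3433.40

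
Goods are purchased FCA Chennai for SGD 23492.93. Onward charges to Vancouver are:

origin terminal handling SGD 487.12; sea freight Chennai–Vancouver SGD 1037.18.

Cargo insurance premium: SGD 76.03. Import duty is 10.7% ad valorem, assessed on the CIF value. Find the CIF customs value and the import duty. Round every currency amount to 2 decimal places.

CIF = FCA price + pre-shipment costs + freight + insurance
CIF = 23492.93 + 487.12 + 1037.18 + 76.03 = 25093.26
Import duty = 25093.26 × 10.7% = 2684.98

CIF value: SGD 25093.26; import duty: SGD 2684.98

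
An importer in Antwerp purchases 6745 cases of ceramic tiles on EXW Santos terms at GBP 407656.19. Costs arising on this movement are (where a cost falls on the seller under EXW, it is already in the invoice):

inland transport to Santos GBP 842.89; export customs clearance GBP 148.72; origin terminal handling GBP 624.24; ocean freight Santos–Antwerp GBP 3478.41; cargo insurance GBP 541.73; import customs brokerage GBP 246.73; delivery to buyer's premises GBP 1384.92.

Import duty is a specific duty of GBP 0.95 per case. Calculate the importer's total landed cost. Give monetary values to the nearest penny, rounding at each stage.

EXW: the seller makes goods available at their premises; the buyer bears all onward costs.
CIF value = EXW price + inland to port + export clearance + origin terminal + freight + insurance = 407656.19 + 842.89 + 148.72 + 624.24 + 3478.41 + 541.73 = 413292.18
Import duty = 6745 × 0.95 = 6407.75
Buyer bears: inland to port 842.89 + export clearance 148.72 + origin terminal 624.24 + freight 3478.41 + insurance 541.73 + brokerage 246.73 + delivery 1384.92 + duty 6407.75 = 13675.39
Landed cost = invoice 407656.19 + 13675.39 = 421331.58

Total landed cost: GBP 421331.58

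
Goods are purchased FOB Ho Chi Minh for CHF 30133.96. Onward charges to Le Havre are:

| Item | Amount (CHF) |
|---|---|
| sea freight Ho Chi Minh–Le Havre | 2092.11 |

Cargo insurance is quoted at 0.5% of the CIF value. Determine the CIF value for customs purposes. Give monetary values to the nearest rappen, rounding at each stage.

Let C be the CIF value. C = FOB price + freight + 0.5% × C
C − 0.5% × C = 30133.96 + 2092.11
0.995 × C = 32226.07
C = 32226.07 / 0.995 = 32388.01
Insurance premium = 0.5% × 32388.01 = 161.94

CIF value: CHF 32388.01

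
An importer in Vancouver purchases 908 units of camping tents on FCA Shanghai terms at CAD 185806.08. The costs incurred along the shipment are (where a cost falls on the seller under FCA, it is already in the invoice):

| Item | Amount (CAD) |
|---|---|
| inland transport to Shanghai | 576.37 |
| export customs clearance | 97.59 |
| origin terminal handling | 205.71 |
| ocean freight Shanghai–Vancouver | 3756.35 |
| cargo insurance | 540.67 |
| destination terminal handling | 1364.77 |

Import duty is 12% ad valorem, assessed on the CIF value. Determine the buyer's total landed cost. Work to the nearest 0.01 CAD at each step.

FCA: the seller delivers export-cleared goods to the carrier; the buyer bears costs from that point.
Already in the invoice (seller's account under FCA): inland to port, export clearance — exclude.
CIF value = FCA price + origin terminal + freight + insurance = 185806.08 + 205.71 + 3756.35 + 540.67 = 190308.81
Import duty = 190308.81 × 12% = 22837.06
Buyer bears: origin terminal 205.71 + freight 3756.35 + insurance 540.67 + destination terminal 1364.77 + duty 22837.06 = 28704.56
Landed cost = invoice 185806.08 + 28704.56 = 214510.64

Total landed cost: CAD 214510.64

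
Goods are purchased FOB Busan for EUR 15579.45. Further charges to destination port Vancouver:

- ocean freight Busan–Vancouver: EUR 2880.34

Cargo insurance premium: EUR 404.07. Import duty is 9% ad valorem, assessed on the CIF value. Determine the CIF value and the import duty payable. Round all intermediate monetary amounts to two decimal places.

CIF = FOB price + freight + insurance
CIF = 15579.45 + 2880.34 + 404.07 = 18863.86
Import duty = 18863.86 × 9% = 1697.75

CIF value: EUR 18863.86; import duty: EUR 1697.75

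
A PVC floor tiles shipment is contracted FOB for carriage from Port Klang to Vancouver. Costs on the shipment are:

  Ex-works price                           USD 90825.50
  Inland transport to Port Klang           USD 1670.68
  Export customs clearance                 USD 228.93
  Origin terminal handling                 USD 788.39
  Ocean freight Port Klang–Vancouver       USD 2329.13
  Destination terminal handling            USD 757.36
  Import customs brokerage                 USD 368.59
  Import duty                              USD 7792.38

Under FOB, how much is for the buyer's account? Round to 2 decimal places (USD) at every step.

Buyer's account: USD 11247.46

FOB: the seller bears costs until goods are on board at the origin port; the buyer bears freight, insurance and all costs thereafter.
Seller's account: goods 90825.50 + inland to port 1670.68 + export clearance 228.93 + origin terminal 788.39 = 93513.50
Buyer's account: freight 2329.13 + destination terminal 757.36 + brokerage 368.59 + duty 7792.38 = 11247.46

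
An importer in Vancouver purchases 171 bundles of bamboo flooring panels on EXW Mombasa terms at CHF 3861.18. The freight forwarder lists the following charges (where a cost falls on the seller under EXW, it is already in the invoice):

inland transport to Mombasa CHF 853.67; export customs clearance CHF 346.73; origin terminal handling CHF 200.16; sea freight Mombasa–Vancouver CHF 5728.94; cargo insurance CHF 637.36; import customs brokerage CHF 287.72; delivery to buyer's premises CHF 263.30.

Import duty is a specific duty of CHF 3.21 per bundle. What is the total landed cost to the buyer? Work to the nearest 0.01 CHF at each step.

EXW: the seller makes goods available at their premises; the buyer bears all onward costs.
CIF value = EXW price + inland to port + export clearance + origin terminal + freight + insurance = 3861.18 + 853.67 + 346.73 + 200.16 + 5728.94 + 637.36 = 11628.04
Import duty = 171 × 3.21 = 548.91
Buyer bears: inland to port 853.67 + export clearance 346.73 + origin terminal 200.16 + freight 5728.94 + insurance 637.36 + brokerage 287.72 + delivery 263.30 + duty 548.91 = 8866.79
Landed cost = invoice 3861.18 + 8866.79 = 12727.97

Total landed cost: CHF 12727.97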